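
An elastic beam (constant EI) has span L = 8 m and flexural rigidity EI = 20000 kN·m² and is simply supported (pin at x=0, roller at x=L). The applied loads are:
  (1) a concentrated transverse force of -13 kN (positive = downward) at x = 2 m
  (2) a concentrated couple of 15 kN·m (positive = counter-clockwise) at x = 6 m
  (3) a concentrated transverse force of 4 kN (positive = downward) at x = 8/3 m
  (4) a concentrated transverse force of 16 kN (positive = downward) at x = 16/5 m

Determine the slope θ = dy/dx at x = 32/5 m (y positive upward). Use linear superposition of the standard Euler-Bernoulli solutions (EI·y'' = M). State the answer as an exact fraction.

θ(32/5) = 1939841/810000000 rad

Load 1 — point force P=-13 kN at a=2 m (b=L-a=6):
  θ_1 = -Pa(2L²-6Lx+3x²+a²)/(6LEI)  [x>a] = -(-13)·2·(2·8²-6·8·(32/5)+3·(32/5)²+2²)/(6·8·20000) = -1417/1000000 rad
Load 2 — applied couple M₀=15 kN·m at a=6 m (b=L-a=2):
  θ_2 = (M₀x²/(2L)-M₀(x-a)+C₁)/EI  [x>a] with C₁=M₀(3b²-L²)/(6L)=-65/4 = (15·(32/5)²/(2·8)-15·((32/5)-6)+(-65/4))/20000 = 323/400000 rad
Load 3 — point force P=4 kN at a=8/3 m (b=L-a=16/3):
  θ_3 = -Pa(2L²-6Lx+3x²+a²)/(6LEI)  [x>a] = -4·(8/3)·(2·8²-6·8·(32/5)+3·(32/5)²+(8/3)²)/(6·8·20000) = 692/1265625 rad
Load 4 — point force P=16 kN at a=16/5 m (b=L-a=24/5):
  θ_4 = -Pa(2L²-6Lx+3x²+a²)/(6LEI)  [x>a] = -16·(16/5)·(2·8²-6·8·(32/5)+3·(32/5)²+(16/5)²)/(6·8·20000) = 192/78125 rad
Superposition: θ = Σ θ_i = 1939841/810000000 rad ≈ 0.002395 rad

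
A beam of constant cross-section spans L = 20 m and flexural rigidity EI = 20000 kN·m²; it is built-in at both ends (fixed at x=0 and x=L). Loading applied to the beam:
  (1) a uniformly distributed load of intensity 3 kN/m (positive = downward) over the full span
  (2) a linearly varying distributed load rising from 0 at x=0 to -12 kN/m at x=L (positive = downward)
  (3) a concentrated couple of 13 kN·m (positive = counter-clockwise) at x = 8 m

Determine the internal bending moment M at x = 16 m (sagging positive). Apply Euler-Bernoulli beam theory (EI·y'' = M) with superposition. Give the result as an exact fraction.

Load 1 — uniform load w=3 kN/m over full span:
  M_1 = wLx/2 - wL²/12 - wx²/2 = 3·20·16/2 - 3·20²/12 - 3·16²/2 = -4 kN·m
Load 2 — triangular load w₀=-12 kN/m (0→w₀ over full span):
  M_2 = 3w₀Lx/20 - w₀L²/30 - w₀x³/(6L) = 3·(-12)·20·16/20 - (-12)·20²/30 - (-12)·16³/(6·20) = -32/5 kN·m
Load 3 — applied couple M₀=13 kN·m at a=8 m (b=L-a=12):
  M_3 = R_Ax - M_A - M₀  [x>a] with R_A=117/125, M_A=39/25 = (117/125)·16 - (39/25) - 13 = 52/125 kN·m
Superposition: M = Σ M_i = -1248/125 kN·m ≈ -9.984000 kN·m

M(16) = -1248/125 kN·m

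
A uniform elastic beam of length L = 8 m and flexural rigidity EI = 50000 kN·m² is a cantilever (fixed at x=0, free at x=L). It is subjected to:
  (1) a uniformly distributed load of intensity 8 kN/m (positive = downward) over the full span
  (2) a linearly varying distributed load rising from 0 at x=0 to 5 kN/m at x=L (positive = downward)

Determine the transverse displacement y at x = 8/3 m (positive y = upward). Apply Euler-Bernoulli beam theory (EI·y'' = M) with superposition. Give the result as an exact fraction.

Load 1 — uniform load w=8 kN/m over full span:
  y_1 = -wx²(x²-4Lx+6L²)/(24EI) = -8·(8/3)²·((8/3)²-4·8·(8/3)+6·8²)/(24·50000) = -11008/759375 m
Load 2 — triangular load w₀=5 kN/m (0→w₀ over full span):
  y_2 = (w₀Lx³/12-w₀L²x²/6-w₀x⁵/(120L))/EI = (5·8·(8/3)³/12-5·8²·(8/3)²/6-5·(8/3)⁵/(120·8))/50000 = -14432/2278125 m
Superposition: y = Σ y_i = -47456/2278125 m ≈ -0.020831 m

y(8/3) = -47456/2278125 m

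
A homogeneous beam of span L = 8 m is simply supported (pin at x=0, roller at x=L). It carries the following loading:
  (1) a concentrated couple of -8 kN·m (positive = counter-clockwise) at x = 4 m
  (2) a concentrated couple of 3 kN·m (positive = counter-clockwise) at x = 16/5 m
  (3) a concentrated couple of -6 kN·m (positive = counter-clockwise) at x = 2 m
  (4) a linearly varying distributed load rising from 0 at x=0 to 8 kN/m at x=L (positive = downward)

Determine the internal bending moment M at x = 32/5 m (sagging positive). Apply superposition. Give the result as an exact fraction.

M(32/5) = 3347/125 kN·m

Load 1 — applied couple M₀=-8 kN·m at a=4 m (b=L-a=4):
  M_1 = M₀x/L - M₀  [x>a] = (-8)·(32/5)/8 - (-8) = 8/5 kN·m
Load 2 — applied couple M₀=3 kN·m at a=16/5 m (b=L-a=24/5):
  M_2 = M₀x/L - M₀  [x>a] = 3·(32/5)/8 - 3 = -3/5 kN·m
Load 3 — applied couple M₀=-6 kN·m at a=2 m (b=L-a=6):
  M_3 = M₀x/L - M₀  [x>a] = (-6)·(32/5)/8 - (-6) = 6/5 kN·m
Load 4 — triangular load w₀=8 kN/m (0→w₀ over full span):
  M_4 = w₀Lx/6 - w₀x³/(6L) = 8·8·(32/5)/6 - 8·(32/5)³/(6·8) = 3072/125 kN·m
Superposition: M = Σ M_i = 3347/125 kN·m ≈ 26.776000 kN·m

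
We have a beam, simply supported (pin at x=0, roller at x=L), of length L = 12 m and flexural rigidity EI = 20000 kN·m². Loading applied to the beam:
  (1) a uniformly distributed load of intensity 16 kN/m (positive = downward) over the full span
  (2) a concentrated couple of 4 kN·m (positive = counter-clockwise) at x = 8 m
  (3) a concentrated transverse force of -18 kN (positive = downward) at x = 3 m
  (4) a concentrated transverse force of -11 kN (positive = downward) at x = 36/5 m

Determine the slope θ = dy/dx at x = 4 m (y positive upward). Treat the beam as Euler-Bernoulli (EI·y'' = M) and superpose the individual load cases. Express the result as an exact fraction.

θ(4) = -691619/30000000 rad

Load 1 — uniform load w=16 kN/m over full span:
  θ_1 = -w(L³-6Lx²+4x³)/(24EI) = -16·(12³-6·12·4²+4·4³)/(24·20000) = -52/1875 rad
Load 2 — applied couple M₀=4 kN·m at a=8 m (b=L-a=4):
  θ_2 = (M₀x²/(2L)+C₁)/EI  [x≤a] with C₁=M₀(3b²-L²)/(6L)=-16/3 = (4·4²/(2·12)+(-16/3))/20000 = -1/7500 rad
Load 3 — point force P=-18 kN at a=3 m (b=L-a=9):
  θ_3 = -Pa(2L²-6Lx+3x²+a²)/(6LEI)  [x>a] = -(-18)·3·(2·12²-6·12·4+3·4²+3²)/(6·12·20000) = 171/80000 rad
Load 4 — point force P=-11 kN at a=36/5 m (b=L-a=24/5):
  θ_4 = -Pb(L²-b²-3x²)/(6LEI)  [x≤a] = -(-11)·(24/5)·(12²-(24/5)²-3·4²)/(6·12·20000) = 209/78125 rad
Superposition: θ = Σ θ_i = -691619/30000000 rad ≈ -0.023054 rad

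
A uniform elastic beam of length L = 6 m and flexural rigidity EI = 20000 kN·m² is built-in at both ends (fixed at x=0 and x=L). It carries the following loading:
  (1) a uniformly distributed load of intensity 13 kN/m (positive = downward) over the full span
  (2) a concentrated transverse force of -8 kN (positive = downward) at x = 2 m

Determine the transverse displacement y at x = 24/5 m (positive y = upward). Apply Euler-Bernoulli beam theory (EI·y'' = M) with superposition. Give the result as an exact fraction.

Load 1 — uniform load w=13 kN/m over full span:
  y_1 = -wx²(L-x)²/(24EI) = -13·(24/5)²·(6-(24/5))²/(24·20000) = -351/390625 m
Load 2 — point force P=-8 kN at a=2 m (b=L-a=4):
  y_2 = -Pa²(L-x)²(3bL-(3b+a)(L-x))/(6L³EI)  [x>a] = -(-8)·2²·(6-(24/5))²·(3·4·6-(3·4+2)·(6-(24/5)))/(6·6³·20000) = 23/234375 m
Superposition: y = Σ y_i = -938/1171875 m ≈ -0.000800 m

y(24/5) = -938/1171875 m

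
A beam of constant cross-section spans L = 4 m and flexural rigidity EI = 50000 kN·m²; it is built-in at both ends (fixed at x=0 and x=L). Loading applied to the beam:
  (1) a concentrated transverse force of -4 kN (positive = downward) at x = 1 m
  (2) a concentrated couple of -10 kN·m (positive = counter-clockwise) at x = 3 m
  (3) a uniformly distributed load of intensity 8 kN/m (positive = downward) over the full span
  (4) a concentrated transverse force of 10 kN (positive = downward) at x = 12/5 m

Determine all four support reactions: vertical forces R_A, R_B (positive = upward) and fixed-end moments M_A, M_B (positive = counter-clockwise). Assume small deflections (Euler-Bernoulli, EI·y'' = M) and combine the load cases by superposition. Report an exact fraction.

R_A = 5333/400 kN, M_A = 5479/600 kN·m, R_B = 9867/400 kN, M_B = -8281/600 kN·m

Load 1 — point force P=-4 kN at a=1 m (b=L-a=3):
  R_A = Pb²(3a+b)/L³ = (-4)·3²·(3·1+3)/4³ = -27/8 kN
  M_A = Pab²/L² = (-4)·1·3²/4² = -9/4 kN·m
  R_B = Pa²(a+3b)/L³ = (-4)·1²·(1+3·3)/4³ = -5/8 kN
  M_B = -Pa²b/L² = -(-4)·1²·3/4² = 3/4 kN·m
Load 2 — applied couple M₀=-10 kN·m at a=3 m (b=L-a=1):
  R_A = 6M₀ab/L³ = 6·(-10)·3·1/4³ = -45/16 kN
  M_A = M₀b(2a-b)/L² = (-10)·1·(2·3-1)/4² = -25/8 kN·m
  R_B = -6M₀ab/L³ = -6·(-10)·3·1/4³ = 45/16 kN
  M_B = M₀a(2b-a)/L² = (-10)·3·(2·1-3)/4² = 15/8 kN·m
Load 3 — uniform load w=8 kN/m over full span:
  R_A = wL/2 = 8·4/2 = 16 kN
  M_A = wL²/12 = 8·4²/12 = 32/3 kN·m
  R_B = wL/2 = 8·4/2 = 16 kN
  M_B = -wL²/12 = -8·4²/12 = -32/3 kN·m
Load 4 — point force P=10 kN at a=12/5 m (b=L-a=8/5):
  R_A = Pb²(3a+b)/L³ = 10·(8/5)²·(3·(12/5)+(8/5))/4³ = 88/25 kN
  M_A = Pab²/L² = 10·(12/5)·(8/5)²/4² = 96/25 kN·m
  R_B = Pa²(a+3b)/L³ = 10·(12/5)²·((12/5)+3·(8/5))/4³ = 162/25 kN
  M_B = -Pa²b/L² = -10·(12/5)²·(8/5)/4² = -144/25 kN·m
Superposition: R_A = 5333/400 kN, M_A = 5479/600 kN·m, R_B = 9867/400 kN, M_B = -8281/600 kN·m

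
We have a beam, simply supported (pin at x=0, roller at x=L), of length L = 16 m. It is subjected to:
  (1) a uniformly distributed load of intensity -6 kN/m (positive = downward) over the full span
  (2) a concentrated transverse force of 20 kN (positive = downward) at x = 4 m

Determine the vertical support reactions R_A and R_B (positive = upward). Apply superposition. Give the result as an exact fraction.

R_A = -33 kN, R_B = -43 kN

Load 1 — uniform load w=-6 kN/m over full span:
  R_A = wL/2 = (-6)·16/2 = -48 kN
  R_B = wL/2 = (-6)·16/2 = -48 kN
Load 2 — point force P=20 kN at a=4 m (b=L-a=12):
  R_A = Pb/L = 20·12/16 = 15 kN
  R_B = Pa/L = 20·4/16 = 5 kN
Superposition: R_A = -33 kN, R_B = -43 kN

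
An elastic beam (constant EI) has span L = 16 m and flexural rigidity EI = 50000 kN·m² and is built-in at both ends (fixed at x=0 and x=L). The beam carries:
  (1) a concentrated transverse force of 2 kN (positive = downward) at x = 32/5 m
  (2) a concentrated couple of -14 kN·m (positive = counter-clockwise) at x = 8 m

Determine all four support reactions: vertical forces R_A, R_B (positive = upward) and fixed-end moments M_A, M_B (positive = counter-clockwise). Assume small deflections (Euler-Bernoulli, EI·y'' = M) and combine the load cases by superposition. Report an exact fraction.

Load 1 — point force P=2 kN at a=32/5 m (b=L-a=48/5):
  R_A = Pb²(3a+b)/L³ = 2·(48/5)²·(3·(32/5)+(48/5))/16³ = 162/125 kN
  M_A = Pab²/L² = 2·(32/5)·(48/5)²/16² = 576/125 kN·m
  R_B = Pa²(a+3b)/L³ = 2·(32/5)²·((32/5)+3·(48/5))/16³ = 88/125 kN
  M_B = -Pa²b/L² = -2·(32/5)²·(48/5)/16² = -384/125 kN·m
Load 2 — applied couple M₀=-14 kN·m at a=8 m (b=L-a=8):
  R_A = 6M₀ab/L³ = 6·(-14)·8·8/16³ = -21/16 kN
  M_A = M₀b(2a-b)/L² = (-14)·8·(2·8-8)/16² = -7/2 kN·m
  R_B = -6M₀ab/L³ = -6·(-14)·8·8/16³ = 21/16 kN
  M_B = M₀a(2b-a)/L² = (-14)·8·(2·8-8)/16² = -7/2 kN·m
Superposition: R_A = -33/2000 kN, M_A = 277/250 kN·m, R_B = 4033/2000 kN, M_B = -1643/250 kN·m

R_A = -33/2000 kN, M_A = 277/250 kN·m, R_B = 4033/2000 kN, M_B = -1643/250 kN·m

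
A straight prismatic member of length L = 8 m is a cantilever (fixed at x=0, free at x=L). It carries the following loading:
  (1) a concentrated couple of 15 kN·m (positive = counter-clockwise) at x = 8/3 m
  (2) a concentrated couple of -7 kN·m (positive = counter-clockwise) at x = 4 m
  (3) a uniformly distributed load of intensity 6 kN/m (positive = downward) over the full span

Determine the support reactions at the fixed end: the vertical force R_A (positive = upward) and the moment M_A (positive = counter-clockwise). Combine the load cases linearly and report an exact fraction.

R_A = 48 kN, M_A = 184 kN·m

Load 1 — applied couple M₀=15 kN·m at a=8/3 m (b=L-a=16/3):
  R_A = 0 kN
  M_A = -M₀ = -15 kN·m
Load 2 — applied couple M₀=-7 kN·m at a=4 m (b=L-a=4):
  R_A = 0 kN
  M_A = -M₀ = -(-7) = 7 kN·m
Load 3 — uniform load w=6 kN/m over full span:
  R_A = wL = 6·8 = 48 kN
  M_A = wL²/2 = 6·8²/2 = 192 kN·m
Superposition: R_A = 48 kN, M_A = 184 kN·m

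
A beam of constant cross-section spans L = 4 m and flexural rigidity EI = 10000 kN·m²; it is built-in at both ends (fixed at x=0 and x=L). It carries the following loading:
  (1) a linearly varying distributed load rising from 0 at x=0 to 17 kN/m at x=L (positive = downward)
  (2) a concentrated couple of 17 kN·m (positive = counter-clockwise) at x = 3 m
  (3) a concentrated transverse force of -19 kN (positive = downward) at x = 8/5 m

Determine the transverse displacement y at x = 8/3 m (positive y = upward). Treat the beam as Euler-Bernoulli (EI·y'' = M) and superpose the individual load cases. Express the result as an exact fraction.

Load 1 — triangular load w₀=17 kN/m (0→w₀ over full span):
  y_1 = -w₀x²(L-x)²(x+2L)/(120LEI) = -17·(8/3)²·(4-(8/3))²·((8/3)+2·4)/(120·4·10000) = -1088/2278125 m
Load 2 — applied couple M₀=17 kN·m at a=3 m (b=L-a=1):
  y_2 = (R_Ax³/6 - M_Ax²/2)/EI  [x≤a] with R_A=153/32, M_A=85/16 = ((153/32)·(8/3)³/6 - (85/16)·(8/3)²/2)/10000 = -17/45000 m
Load 3 — point force P=-19 kN at a=8/5 m (b=L-a=12/5):
  y_3 = -Pa²(L-x)²(3bL-(3b+a)(L-x))/(6L³EI)  [x>a] = -(-19)·(8/5)²·(4-(8/3))²·(3·(12/5)·4-(3·(12/5)+(8/5))·(4-(8/3)))/(6·4³·10000) = 2432/6328125 m
Superposition: y = Σ y_i = -214621/455625000 m ≈ -0.000471 m

y(8/3) = -214621/455625000 m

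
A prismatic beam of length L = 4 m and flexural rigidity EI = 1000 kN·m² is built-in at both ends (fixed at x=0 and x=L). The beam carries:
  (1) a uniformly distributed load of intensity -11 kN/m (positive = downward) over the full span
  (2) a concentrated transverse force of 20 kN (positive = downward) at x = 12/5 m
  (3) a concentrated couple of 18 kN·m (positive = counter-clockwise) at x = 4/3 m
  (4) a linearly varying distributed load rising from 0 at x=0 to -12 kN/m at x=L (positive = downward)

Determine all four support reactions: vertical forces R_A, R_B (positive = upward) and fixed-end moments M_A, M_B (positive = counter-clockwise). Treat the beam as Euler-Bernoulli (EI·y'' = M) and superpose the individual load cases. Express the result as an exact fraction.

Load 1 — uniform load w=-11 kN/m over full span:
  R_A = wL/2 = (-11)·4/2 = -22 kN
  M_A = wL²/12 = (-11)·4²/12 = -44/3 kN·m
  R_B = wL/2 = (-11)·4/2 = -22 kN
  M_B = -wL²/12 = -(-11)·4²/12 = 44/3 kN·m
Load 2 — point force P=20 kN at a=12/5 m (b=L-a=8/5):
  R_A = Pb²(3a+b)/L³ = 20·(8/5)²·(3·(12/5)+(8/5))/4³ = 176/25 kN
  M_A = Pab²/L² = 20·(12/5)·(8/5)²/4² = 192/25 kN·m
  R_B = Pa²(a+3b)/L³ = 20·(12/5)²·((12/5)+3·(8/5))/4³ = 324/25 kN
  M_B = -Pa²b/L² = -20·(12/5)²·(8/5)/4² = -288/25 kN·m
Load 3 — applied couple M₀=18 kN·m at a=4/3 m (b=L-a=8/3):
  R_A = 6M₀ab/L³ = 6·18·(4/3)·(8/3)/4³ = 6 kN
  M_A = M₀b(2a-b)/L² = 18·(8/3)·(2·(4/3)-(8/3))/4² = 0 kN·m
  R_B = -6M₀ab/L³ = -6·18·(4/3)·(8/3)/4³ = -6 kN
  M_B = M₀a(2b-a)/L² = 18·(4/3)·(2·(8/3)-(4/3))/4² = 6 kN·m
Load 4 — triangular load w₀=-12 kN/m (0→w₀ over full span):
  R_A = 3w₀L/20 = 3·(-12)·4/20 = -36/5 kN
  M_A = w₀L²/30 = (-12)·4²/30 = -32/5 kN·m
  R_B = 7w₀L/20 = 7·(-12)·4/20 = -84/5 kN
  M_B = -w₀L²/20 = -(-12)·4²/20 = 48/5 kN·m
Superposition: R_A = -404/25 kN, M_A = -1004/75 kN·m, R_B = -796/25 kN, M_B = 1406/75 kN·m

R_A = -404/25 kN, M_A = -1004/75 kN·m, R_B = -796/25 kN, M_B = 1406/75 kN·m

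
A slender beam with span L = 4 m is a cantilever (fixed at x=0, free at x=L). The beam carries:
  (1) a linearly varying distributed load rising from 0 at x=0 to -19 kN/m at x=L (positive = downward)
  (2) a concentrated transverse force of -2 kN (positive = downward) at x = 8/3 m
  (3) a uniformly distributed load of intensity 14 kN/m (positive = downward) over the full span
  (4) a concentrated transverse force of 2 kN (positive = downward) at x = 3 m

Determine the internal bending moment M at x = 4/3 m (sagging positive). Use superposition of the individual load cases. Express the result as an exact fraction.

M(4/3) = 170/81 kN·m

Load 1 — triangular load w₀=-19 kN/m (0→w₀ over full span):
  M_1 = w₀Lx/2 - w₀L²/3 - w₀x³/(6L) = (-19)·4·(4/3)/2 - (-19)·4²/3 - (-19)·(4/3)³/(6·4) = 4256/81 kN·m
Load 2 — point force P=-2 kN at a=8/3 m (b=L-a=4/3):
  M_2 = -P(a-x)  [x≤a] = -(-2)·((8/3)-(4/3)) = 8/3 kN·m
Load 3 — uniform load w=14 kN/m over full span:
  M_3 = -w(L-x)²/2 = -14·(4-(4/3))²/2 = -448/9 kN·m
Load 4 — point force P=2 kN at a=3 m (b=L-a=1):
  M_4 = -P(a-x)  [x≤a] = -2·(3-(4/3)) = -10/3 kN·m
Superposition: M = Σ M_i = 170/81 kN·m ≈ 2.098765 kN·m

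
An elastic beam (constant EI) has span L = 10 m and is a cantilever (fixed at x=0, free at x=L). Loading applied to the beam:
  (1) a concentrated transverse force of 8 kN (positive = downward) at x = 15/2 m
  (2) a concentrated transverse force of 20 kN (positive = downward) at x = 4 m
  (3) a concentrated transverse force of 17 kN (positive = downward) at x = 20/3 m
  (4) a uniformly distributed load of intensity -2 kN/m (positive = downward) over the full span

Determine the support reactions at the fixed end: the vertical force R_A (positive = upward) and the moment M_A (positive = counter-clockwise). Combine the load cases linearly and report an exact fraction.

R_A = 25 kN, M_A = 460/3 kN·m

Load 1 — point force P=8 kN at a=15/2 m (b=L-a=5/2):
  R_A = P = 8 kN
  M_A = Pa = 8·(15/2) = 60 kN·m
Load 2 — point force P=20 kN at a=4 m (b=L-a=6):
  R_A = P = 20 kN
  M_A = Pa = 20·4 = 80 kN·m
Load 3 — point force P=17 kN at a=20/3 m (b=L-a=10/3):
  R_A = P = 17 kN
  M_A = Pa = 17·(20/3) = 340/3 kN·m
Load 4 — uniform load w=-2 kN/m over full span:
  R_A = wL = (-2)·10 = -20 kN
  M_A = wL²/2 = (-2)·10²/2 = -100 kN·m
Superposition: R_A = 25 kN, M_A = 460/3 kN·m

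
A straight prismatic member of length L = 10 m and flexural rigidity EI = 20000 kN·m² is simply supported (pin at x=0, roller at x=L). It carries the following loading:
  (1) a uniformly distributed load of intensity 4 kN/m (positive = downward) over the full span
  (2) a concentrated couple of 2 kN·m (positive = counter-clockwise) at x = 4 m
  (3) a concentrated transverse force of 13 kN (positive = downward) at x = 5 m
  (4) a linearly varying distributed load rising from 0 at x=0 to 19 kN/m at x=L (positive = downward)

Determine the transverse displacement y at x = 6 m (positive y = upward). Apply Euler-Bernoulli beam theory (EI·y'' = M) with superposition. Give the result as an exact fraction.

Load 1 — uniform load w=4 kN/m over full span:
  y_1 = -wx(L³-2Lx²+x³)/(24EI) = -4·6·(10³-2·10·6²+6³)/(24·20000) = -31/1250 m
Load 2 — applied couple M₀=2 kN·m at a=4 m (b=L-a=6):
  y_2 = (M₀x³/(6L)-M₀(x-a)²/2+C₁x)/EI  [x>a] with C₁=M₀(3b²-L²)/(6L)=4/15 = (2·6³/(6·10)-2·(6-4)²/2+(4/15)·6)/20000 = 3/12500 m
Load 3 — point force P=13 kN at a=5 m (b=L-a=5):
  y_3 = -Pa(L-x)(2Lx-a²-x²)/(6LEI)  [x>a] = -13·5·(10-6)·(2·10·6-5²-6²)/(6·10·20000) = -767/60000 m
Load 4 — triangular load w₀=19 kN/m (0→w₀ over full span):
  y_4 = -w₀x(7L⁴-10L²x²+3x⁴)/(360LEI) = -19·6·(7·10⁴-10·10²·6²+3·6⁴)/(360·10·20000) = -2812/46875 m
Superposition: y = Σ y_i = -145999/1500000 m ≈ -0.097333 m

y(6) = -145999/1500000 m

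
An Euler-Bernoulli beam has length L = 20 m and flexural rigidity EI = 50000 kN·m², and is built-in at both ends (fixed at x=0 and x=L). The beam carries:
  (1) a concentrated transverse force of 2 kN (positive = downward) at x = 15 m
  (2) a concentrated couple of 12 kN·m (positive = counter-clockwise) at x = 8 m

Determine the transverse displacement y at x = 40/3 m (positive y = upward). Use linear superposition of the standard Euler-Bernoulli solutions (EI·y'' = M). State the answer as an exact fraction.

y(40/3) = -11/1012500 m

Load 1 — point force P=2 kN at a=15 m (b=L-a=5):
  y_1 = -Pb²x²(3aL-(3a+b)x)/(6L³EI)  [x≤a] = -2·5²·(40/3)²·(3·15·20-(3·15+5)·(40/3))/(6·20³·50000) = -7/8100 m
Load 2 — applied couple M₀=12 kN·m at a=8 m (b=L-a=12):
  y_2 = (R_Ax³/6 - M_Ax²/2 - M₀(x-a)²/2)/EI  [x>a] with R_A=108/125, M_A=36/25 = ((108/125)·(40/3)³/6 - (36/25)·(40/3)²/2 - 12·((40/3)-8)²/2)/50000 = 8/9375 m
Superposition: y = Σ y_i = -11/1012500 m ≈ -0.000011 m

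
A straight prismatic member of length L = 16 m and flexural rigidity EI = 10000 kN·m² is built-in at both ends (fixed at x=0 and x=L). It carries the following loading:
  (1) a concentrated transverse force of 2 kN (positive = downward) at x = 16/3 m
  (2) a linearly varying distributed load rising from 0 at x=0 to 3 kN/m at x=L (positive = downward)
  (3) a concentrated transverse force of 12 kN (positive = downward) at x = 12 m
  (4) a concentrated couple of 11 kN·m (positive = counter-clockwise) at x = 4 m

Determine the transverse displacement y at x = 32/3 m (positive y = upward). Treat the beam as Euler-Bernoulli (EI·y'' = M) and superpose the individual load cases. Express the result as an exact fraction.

y(32/3) = -464417/13668750 m

Load 1 — point force P=2 kN at a=16/3 m (b=L-a=32/3):
  y_1 = -Pa²(L-x)²(3bL-(3b+a)(L-x))/(6L³EI)  [x>a] = -2·(16/3)²·(16-(32/3))²·(3·(32/3)·16-(3·(32/3)+(16/3))·(16-(32/3)))/(6·16³·10000) = -2816/1366875 m
Load 2 — triangular load w₀=3 kN/m (0→w₀ over full span):
  y_2 = -w₀x²(L-x)²(x+2L)/(120LEI) = -3·(32/3)²·(16-(32/3))²·((32/3)+2·16)/(120·16·10000) = -16384/759375 m
Load 3 — point force P=12 kN at a=12 m (b=L-a=4):
  y_3 = -Pb²x²(3aL-(3a+b)x)/(6L³EI)  [x≤a] = -12·4²·(32/3)²·(3·12·16-(3·12+4)·(32/3))/(6·16³·10000) = -224/16875 m
Load 4 — applied couple M₀=11 kN·m at a=4 m (b=L-a=12):
  y_4 = (R_Ax³/6 - M_Ax²/2 - M₀(x-a)²/2)/EI  [x>a] with R_A=99/128, M_A=-33/16 = ((99/128)·(32/3)³/6 - (-33/16)·(32/3)²/2 - 11·((32/3)-4)²/2)/10000 = 11/3750 m
Superposition: y = Σ y_i = -464417/13668750 m ≈ -0.033977 m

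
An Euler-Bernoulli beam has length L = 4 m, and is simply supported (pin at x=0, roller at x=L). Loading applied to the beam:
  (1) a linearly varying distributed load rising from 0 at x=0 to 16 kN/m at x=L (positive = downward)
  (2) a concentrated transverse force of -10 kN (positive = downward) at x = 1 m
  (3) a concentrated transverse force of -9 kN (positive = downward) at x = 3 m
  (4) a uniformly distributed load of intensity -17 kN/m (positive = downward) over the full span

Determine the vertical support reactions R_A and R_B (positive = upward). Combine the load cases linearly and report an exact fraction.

Load 1 — triangular load w₀=16 kN/m (0→w₀ over full span):
  R_A = w₀L/6 = 16·4/6 = 32/3 kN
  R_B = w₀L/3 = 16·4/3 = 64/3 kN
Load 2 — point force P=-10 kN at a=1 m (b=L-a=3):
  R_A = Pb/L = (-10)·3/4 = -15/2 kN
  R_B = Pa/L = (-10)·1/4 = -5/2 kN
Load 3 — point force P=-9 kN at a=3 m (b=L-a=1):
  R_A = Pb/L = (-9)·1/4 = -9/4 kN
  R_B = Pa/L = (-9)·3/4 = -27/4 kN
Load 4 — uniform load w=-17 kN/m over full span:
  R_A = wL/2 = (-17)·4/2 = -34 kN
  R_B = wL/2 = (-17)·4/2 = -34 kN
Superposition: R_A = -397/12 kN, R_B = -263/12 kN

R_A = -397/12 kN, R_B = -263/12 kN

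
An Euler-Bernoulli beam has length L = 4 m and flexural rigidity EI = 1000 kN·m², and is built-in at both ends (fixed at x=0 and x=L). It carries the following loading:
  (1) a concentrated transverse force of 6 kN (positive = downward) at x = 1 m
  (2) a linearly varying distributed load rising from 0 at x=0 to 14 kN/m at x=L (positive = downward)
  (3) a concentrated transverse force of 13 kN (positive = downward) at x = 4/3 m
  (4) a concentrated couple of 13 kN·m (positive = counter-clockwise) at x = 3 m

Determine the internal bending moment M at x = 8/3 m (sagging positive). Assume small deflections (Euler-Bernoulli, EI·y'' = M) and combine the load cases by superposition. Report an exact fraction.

Load 1 — point force P=6 kN at a=1 m (b=L-a=3):
  M_1 = Pa²(a+3b)(L-x)/L³ - Pa²b/L²  [x>a] = 6·1²·(1+3·3)·(4-(8/3))/4³ - 6·1²·3/4² = 1/8 kN·m
Load 2 — triangular load w₀=14 kN/m (0→w₀ over full span):
  M_2 = 3w₀Lx/20 - w₀L²/30 - w₀x³/(6L) = 3·14·4·(8/3)/20 - 14·4²/30 - 14·(8/3)³/(6·4) = 1568/405 kN·m
Load 3 — point force P=13 kN at a=4/3 m (b=L-a=8/3):
  M_3 = Pa²(a+3b)(L-x)/L³ - Pa²b/L²  [x>a] = 13·(4/3)²·((4/3)+3·(8/3))·(4-(8/3))/4³ - 13·(4/3)²·(8/3)/4² = 52/81 kN·m
Load 4 — applied couple M₀=13 kN·m at a=3 m (b=L-a=1):
  M_4 = R_Ax - M_A  [x≤a] with R_A=117/32, M_A=65/16 = (117/32)·(8/3) - (65/16) = 91/16 kN·m
Superposition: M = Σ M_i = 66913/6480 kN·m ≈ 10.326080 kN·m

M(8/3) = 66913/6480 kN·m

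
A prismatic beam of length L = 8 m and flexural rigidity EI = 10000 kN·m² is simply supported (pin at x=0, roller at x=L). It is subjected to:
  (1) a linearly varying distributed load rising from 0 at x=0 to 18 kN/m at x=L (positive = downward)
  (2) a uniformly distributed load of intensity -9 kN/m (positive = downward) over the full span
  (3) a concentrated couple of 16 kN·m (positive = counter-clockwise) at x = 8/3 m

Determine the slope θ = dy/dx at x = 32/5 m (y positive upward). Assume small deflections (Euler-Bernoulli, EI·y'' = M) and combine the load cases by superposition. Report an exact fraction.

θ(32/5) = -3056/3515625 rad

Load 1 — triangular load w₀=18 kN/m (0→w₀ over full span):
  θ_1 = -w₀(7L⁴-30L²x²+15x⁴)/(360LEI) = -18·(7·8⁴-30·8²·(32/5)²+15·(32/5)⁴)/(360·8·10000) = 6056/390625 rad
Load 2 — uniform load w=-9 kN/m over full span:
  θ_2 = -w(L³-6Lx²+4x³)/(24EI) = -(-9)·(8³-6·8·(32/5)²+4·(32/5)³)/(24·10000) = -1188/78125 rad
Load 3 — applied couple M₀=16 kN·m at a=8/3 m (b=L-a=16/3):
  θ_3 = (M₀x²/(2L)-M₀(x-a)+C₁)/EI  [x>a] with C₁=M₀(3b²-L²)/(6L)=64/9 = (16·(32/5)²/(2·8)-16·((32/5)-(8/3))+(64/9))/10000 = -164/140625 rad
Superposition: θ = Σ θ_i = -3056/3515625 rad ≈ -0.000869 rad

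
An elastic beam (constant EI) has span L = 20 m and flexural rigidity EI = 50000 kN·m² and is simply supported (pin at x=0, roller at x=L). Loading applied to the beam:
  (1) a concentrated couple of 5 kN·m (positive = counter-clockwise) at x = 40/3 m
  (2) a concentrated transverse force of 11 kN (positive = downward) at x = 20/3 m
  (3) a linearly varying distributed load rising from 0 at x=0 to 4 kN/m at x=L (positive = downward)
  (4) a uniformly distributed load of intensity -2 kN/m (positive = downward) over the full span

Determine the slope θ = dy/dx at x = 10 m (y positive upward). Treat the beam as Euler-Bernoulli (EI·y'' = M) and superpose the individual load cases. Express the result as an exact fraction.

Load 1 — applied couple M₀=5 kN·m at a=40/3 m (b=L-a=20/3):
  θ_1 = (M₀x²/(2L)+C₁)/EI  [x≤a] with C₁=M₀(3b²-L²)/(6L)=-100/9 = (5·10²/(2·20)+(-100/9))/50000 = 1/36000 rad
Load 2 — point force P=11 kN at a=20/3 m (b=L-a=40/3):
  θ_2 = -Pa(2L²-6Lx+3x²+a²)/(6LEI)  [x>a] = -11·(20/3)·(2·20²-6·20·10+3·10²+(20/3)²)/(6·20·50000) = 11/16200 rad
Load 3 — triangular load w₀=4 kN/m (0→w₀ over full span):
  θ_3 = -w₀(7L⁴-30L²x²+15x⁴)/(360LEI) = -4·(7·20⁴-30·20²·10²+15·10⁴)/(360·20·50000) = -7/9000 rad
Load 4 — uniform load w=-2 kN/m over full span:
  θ_4 = -w(L³-6Lx²+4x³)/(24EI) = -(-2)·(20³-6·20·10²+4·10³)/(24·50000) = 0 rad
Superposition: θ = Σ θ_i = -23/324000 rad ≈ -0.000071 rad

θ(10) = -23/324000 rad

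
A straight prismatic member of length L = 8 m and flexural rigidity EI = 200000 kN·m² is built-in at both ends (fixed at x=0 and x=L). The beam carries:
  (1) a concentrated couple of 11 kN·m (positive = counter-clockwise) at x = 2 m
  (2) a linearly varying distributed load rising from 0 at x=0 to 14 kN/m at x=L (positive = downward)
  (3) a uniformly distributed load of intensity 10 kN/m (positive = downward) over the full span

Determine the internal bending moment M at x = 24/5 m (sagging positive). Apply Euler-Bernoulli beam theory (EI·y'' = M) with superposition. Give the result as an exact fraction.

M(24/5) = 80943/2000 kN·m

Load 1 — applied couple M₀=11 kN·m at a=2 m (b=L-a=6):
  M_1 = R_Ax - M_A - M₀  [x>a] with R_A=99/64, M_A=-33/16 = (99/64)·(24/5) - (-33/16) - 11 = -121/80 kN·m
Load 2 — triangular load w₀=14 kN/m (0→w₀ over full span):
  M_2 = 3w₀Lx/20 - w₀L²/30 - w₀x³/(6L) = 3·14·8·(24/5)/20 - 14·8²/30 - 14·(24/5)³/(6·8) = 6944/375 kN·m
Load 3 — uniform load w=10 kN/m over full span:
  M_3 = wLx/2 - wL²/12 - wx²/2 = 10·8·(24/5)/2 - 10·8²/12 - 10·(24/5)²/2 = 352/15 kN·m
Superposition: M = Σ M_i = 80943/2000 kN·m ≈ 40.471500 kN·m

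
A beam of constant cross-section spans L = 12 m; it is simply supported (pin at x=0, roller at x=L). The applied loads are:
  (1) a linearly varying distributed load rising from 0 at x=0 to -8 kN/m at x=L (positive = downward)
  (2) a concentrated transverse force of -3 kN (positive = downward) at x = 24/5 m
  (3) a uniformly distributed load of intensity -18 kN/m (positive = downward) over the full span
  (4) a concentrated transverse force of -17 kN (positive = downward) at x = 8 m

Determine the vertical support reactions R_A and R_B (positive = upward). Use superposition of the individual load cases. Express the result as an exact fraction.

R_A = -1972/15 kN, R_B = -2288/15 kN

Load 1 — triangular load w₀=-8 kN/m (0→w₀ over full span):
  R_A = w₀L/6 = (-8)·12/6 = -16 kN
  R_B = w₀L/3 = (-8)·12/3 = -32 kN
Load 2 — point force P=-3 kN at a=24/5 m (b=L-a=36/5):
  R_A = Pb/L = (-3)·(36/5)/12 = -9/5 kN
  R_B = Pa/L = (-3)·(24/5)/12 = -6/5 kN
Load 3 — uniform load w=-18 kN/m over full span:
  R_A = wL/2 = (-18)·12/2 = -108 kN
  R_B = wL/2 = (-18)·12/2 = -108 kN
Load 4 — point force P=-17 kN at a=8 m (b=L-a=4):
  R_A = Pb/L = (-17)·4/12 = -17/3 kN
  R_B = Pa/L = (-17)·8/12 = -34/3 kN
Superposition: R_A = -1972/15 kN, R_B = -2288/15 kN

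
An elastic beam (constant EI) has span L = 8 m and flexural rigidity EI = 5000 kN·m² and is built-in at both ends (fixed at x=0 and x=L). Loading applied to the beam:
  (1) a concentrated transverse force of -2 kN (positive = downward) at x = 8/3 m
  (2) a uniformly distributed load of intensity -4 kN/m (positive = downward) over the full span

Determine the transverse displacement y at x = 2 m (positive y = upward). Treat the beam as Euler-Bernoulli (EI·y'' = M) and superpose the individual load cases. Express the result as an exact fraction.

y(2) = 271/50625 m

Load 1 — point force P=-2 kN at a=8/3 m (b=L-a=16/3):
  y_1 = -Pb²x²(3aL-(3a+b)x)/(6L³EI)  [x≤a] = -(-2)·(16/3)²·2²·(3·(8/3)·8-(3·(8/3)+(16/3))·2)/(6·8³·5000) = 28/50625 m
Load 2 — uniform load w=-4 kN/m over full span:
  y_2 = -wx²(L-x)²/(24EI) = -(-4)·2²·(8-2)²/(24·5000) = 3/625 m
Superposition: y = Σ y_i = 271/50625 m ≈ 0.005353 m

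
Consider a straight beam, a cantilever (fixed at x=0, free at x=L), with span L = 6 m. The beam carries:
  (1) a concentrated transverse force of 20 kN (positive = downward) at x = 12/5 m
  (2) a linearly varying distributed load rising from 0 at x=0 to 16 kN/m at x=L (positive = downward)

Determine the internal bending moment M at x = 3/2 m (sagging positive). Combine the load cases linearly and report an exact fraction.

Load 1 — point force P=20 kN at a=12/5 m (b=L-a=18/5):
  M_1 = -P(a-x)  [x≤a] = -20·((12/5)-(3/2)) = -18 kN·m
Load 2 — triangular load w₀=16 kN/m (0→w₀ over full span):
  M_2 = w₀Lx/2 - w₀L²/3 - w₀x³/(6L) = 16·6·(3/2)/2 - 16·6²/3 - 16·(3/2)³/(6·6) = -243/2 kN·m
Superposition: M = Σ M_i = -279/2 kN·m ≈ -139.500000 kN·m

M(3/2) = -279/2 kN·m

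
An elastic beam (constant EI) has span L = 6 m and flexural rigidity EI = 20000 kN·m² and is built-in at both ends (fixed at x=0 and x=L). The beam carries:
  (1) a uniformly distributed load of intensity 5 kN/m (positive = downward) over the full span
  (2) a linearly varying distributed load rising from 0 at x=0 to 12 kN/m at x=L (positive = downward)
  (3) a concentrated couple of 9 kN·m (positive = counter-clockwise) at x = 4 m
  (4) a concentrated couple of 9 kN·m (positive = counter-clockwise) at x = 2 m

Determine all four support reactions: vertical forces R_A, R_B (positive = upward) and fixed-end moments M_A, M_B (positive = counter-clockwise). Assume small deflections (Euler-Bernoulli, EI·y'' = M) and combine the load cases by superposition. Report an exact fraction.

Load 1 — uniform load w=5 kN/m over full span:
  R_A = wL/2 = 5·6/2 = 15 kN
  M_A = wL²/12 = 5·6²/12 = 15 kN·m
  R_B = wL/2 = 5·6/2 = 15 kN
  M_B = -wL²/12 = -5·6²/12 = -15 kN·m
Load 2 — triangular load w₀=12 kN/m (0→w₀ over full span):
  R_A = 3w₀L/20 = 3·12·6/20 = 54/5 kN
  M_A = w₀L²/30 = 12·6²/30 = 72/5 kN·m
  R_B = 7w₀L/20 = 7·12·6/20 = 126/5 kN
  M_B = -w₀L²/20 = -12·6²/20 = -108/5 kN·m
Load 3 — applied couple M₀=9 kN·m at a=4 m (b=L-a=2):
  R_A = 6M₀ab/L³ = 6·9·4·2/6³ = 2 kN
  M_A = M₀b(2a-b)/L² = 9·2·(2·4-2)/6² = 3 kN·m
  R_B = -6M₀ab/L³ = -6·9·4·2/6³ = -2 kN
  M_B = M₀a(2b-a)/L² = 9·4·(2·2-4)/6² = 0 kN·m
Load 4 — applied couple M₀=9 kN·m at a=2 m (b=L-a=4):
  R_A = 6M₀ab/L³ = 6·9·2·4/6³ = 2 kN
  M_A = M₀b(2a-b)/L² = 9·4·(2·2-4)/6² = 0 kN·m
  R_B = -6M₀ab/L³ = -6·9·2·4/6³ = -2 kN
  M_B = M₀a(2b-a)/L² = 9·2·(2·4-2)/6² = 3 kN·m
Superposition: R_A = 149/5 kN, M_A = 162/5 kN·m, R_B = 181/5 kN, M_B = -168/5 kN·m

R_A = 149/5 kN, M_A = 162/5 kN·m, R_B = 181/5 kN, M_B = -168/5 kN·m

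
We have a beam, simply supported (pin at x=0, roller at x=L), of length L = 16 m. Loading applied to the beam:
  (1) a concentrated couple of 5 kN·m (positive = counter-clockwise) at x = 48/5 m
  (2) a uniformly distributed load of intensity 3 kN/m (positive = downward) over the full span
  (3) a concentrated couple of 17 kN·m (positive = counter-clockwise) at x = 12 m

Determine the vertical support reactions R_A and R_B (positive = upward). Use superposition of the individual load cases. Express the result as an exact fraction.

Load 1 — applied couple M₀=5 kN·m at a=48/5 m (b=L-a=32/5):
  R_A = M₀/L = 5/16 kN
  R_B = -M₀/L = -5/16 kN
Load 2 — uniform load w=3 kN/m over full span:
  R_A = wL/2 = 3·16/2 = 24 kN
  R_B = wL/2 = 3·16/2 = 24 kN
Load 3 — applied couple M₀=17 kN·m at a=12 m (b=L-a=4):
  R_A = M₀/L = 17/16 kN
  R_B = -M₀/L = -17/16 kN
Superposition: R_A = 203/8 kN, R_B = 181/8 kN

R_A = 203/8 kN, R_B = 181/8 kN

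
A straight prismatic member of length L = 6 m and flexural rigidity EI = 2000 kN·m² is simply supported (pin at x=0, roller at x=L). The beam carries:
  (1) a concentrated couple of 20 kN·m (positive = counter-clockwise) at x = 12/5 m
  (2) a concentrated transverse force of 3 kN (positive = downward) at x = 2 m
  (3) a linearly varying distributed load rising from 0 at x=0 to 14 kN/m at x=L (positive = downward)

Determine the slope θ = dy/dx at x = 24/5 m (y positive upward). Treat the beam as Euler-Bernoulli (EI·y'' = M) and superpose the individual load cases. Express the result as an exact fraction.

θ(24/5) = 11129/468750 rad

Load 1 — applied couple M₀=20 kN·m at a=12/5 m (b=L-a=18/5):
  θ_1 = (M₀x²/(2L)-M₀(x-a)+C₁)/EI  [x>a] with C₁=M₀(3b²-L²)/(6L)=8/5 = (20·(24/5)²/(2·6)-20·((24/5)-(12/5))+(8/5))/2000 = -1/250 rad
Load 2 — point force P=3 kN at a=2 m (b=L-a=4):
  θ_2 = -Pa(2L²-6Lx+3x²+a²)/(6LEI)  [x>a] = -3·2·(2·6²-6·6·(24/5)+3·(24/5)²+2²)/(6·6·2000) = 173/75000 rad
Load 3 — triangular load w₀=14 kN/m (0→w₀ over full span):
  θ_3 = -w₀(7L⁴-30L²x²+15x⁴)/(360LEI) = -14·(7·6⁴-30·6²·(24/5)²+15·(24/5)⁴)/(360·6·2000) = 15897/625000 rad
Superposition: θ = Σ θ_i = 11129/468750 rad ≈ 0.023742 rad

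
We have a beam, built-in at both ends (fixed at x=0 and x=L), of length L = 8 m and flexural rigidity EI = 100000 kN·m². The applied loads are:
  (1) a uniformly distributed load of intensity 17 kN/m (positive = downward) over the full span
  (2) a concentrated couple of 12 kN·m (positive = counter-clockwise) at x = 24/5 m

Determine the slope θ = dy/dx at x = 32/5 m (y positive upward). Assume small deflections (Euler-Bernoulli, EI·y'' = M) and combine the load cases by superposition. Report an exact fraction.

θ(32/5) = 1369/1953125 rad

Load 1 — uniform load w=17 kN/m over full span:
  θ_1 = -wx(L-x)(L-2x)/(12EI) = -17·(32/5)·(8-(32/5))·(8-2·(32/5))/(12·100000) = 272/390625 rad
Load 2 — applied couple M₀=12 kN·m at a=24/5 m (b=L-a=16/5):
  θ_2 = (R_Ax²/2 - M_Ax - M₀(x-a))/EI  [x>a] with R_A=54/25, M_A=96/25 = ((54/25)·(32/5)²/2 - (96/25)·(32/5) - 12·((32/5)-(24/5)))/100000 = 9/1953125 rad
Superposition: θ = Σ θ_i = 1369/1953125 rad ≈ 0.000701 rad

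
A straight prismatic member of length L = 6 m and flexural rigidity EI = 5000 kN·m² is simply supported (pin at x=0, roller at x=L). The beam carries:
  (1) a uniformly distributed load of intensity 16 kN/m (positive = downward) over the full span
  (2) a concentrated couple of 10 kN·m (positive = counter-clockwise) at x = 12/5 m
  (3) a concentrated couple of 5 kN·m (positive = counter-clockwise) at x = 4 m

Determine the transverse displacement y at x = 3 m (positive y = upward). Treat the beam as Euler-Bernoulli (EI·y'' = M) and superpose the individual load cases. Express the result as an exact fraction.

y(3) = -5363/100000 m

Load 1 — uniform load w=16 kN/m over full span:
  y_1 = -wx(L³-2Lx²+x³)/(24EI) = -16·3·(6³-2·6·3²+3³)/(24·5000) = -27/500 m
Load 2 — applied couple M₀=10 kN·m at a=12/5 m (b=L-a=18/5):
  y_2 = (M₀x³/(6L)-M₀(x-a)²/2+C₁x)/EI  [x>a] with C₁=M₀(3b²-L²)/(6L)=4/5 = (10·3³/(6·6)-10·(3-(12/5))²/2+(4/5)·3)/5000 = 81/50000 m
Load 3 — applied couple M₀=5 kN·m at a=4 m (b=L-a=2):
  y_3 = (M₀x³/(6L)+C₁x)/EI  [x≤a] with C₁=M₀(3b²-L²)/(6L)=-10/3 = (5·3³/(6·6)+(-10/3)·3)/5000 = -1/800 m
Superposition: y = Σ y_i = -5363/100000 m ≈ -0.053630 m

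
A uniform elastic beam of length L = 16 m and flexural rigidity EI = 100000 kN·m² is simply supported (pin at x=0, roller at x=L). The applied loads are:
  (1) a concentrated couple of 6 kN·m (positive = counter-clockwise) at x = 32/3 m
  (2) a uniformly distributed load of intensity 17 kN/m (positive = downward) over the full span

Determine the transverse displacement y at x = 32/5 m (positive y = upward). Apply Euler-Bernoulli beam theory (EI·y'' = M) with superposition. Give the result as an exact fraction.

Load 1 — applied couple M₀=6 kN·m at a=32/3 m (b=L-a=16/3):
  y_1 = (M₀x³/(6L)+C₁x)/EI  [x≤a] with C₁=M₀(3b²-L²)/(6L)=-32/3 = (6·(32/5)³/(6·16)+(-32/3)·(32/5))/100000 = -608/1171875 m
Load 2 — uniform load w=17 kN/m over full span:
  y_2 = -wx(L³-2Lx²+x³)/(24EI) = -17·(32/5)·(16³-2·16·(32/5)²+(32/5)³)/(24·100000) = -269824/1953125 m
Superposition: y = Σ y_i = -812512/5859375 m ≈ -0.138669 m

y(32/5) = -812512/5859375 m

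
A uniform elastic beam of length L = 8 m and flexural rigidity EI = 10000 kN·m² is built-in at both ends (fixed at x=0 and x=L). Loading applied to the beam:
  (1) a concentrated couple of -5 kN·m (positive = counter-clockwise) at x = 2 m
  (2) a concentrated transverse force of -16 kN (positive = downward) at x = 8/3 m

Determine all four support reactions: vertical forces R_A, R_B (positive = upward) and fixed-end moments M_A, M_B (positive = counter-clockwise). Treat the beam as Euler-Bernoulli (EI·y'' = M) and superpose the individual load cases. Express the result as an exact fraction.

R_A = -21695/1728 kN, M_A = -7787/432 kN·m, R_B = -5953/1728 kN, M_B = 3421/432 kN·m

Load 1 — applied couple M₀=-5 kN·m at a=2 m (b=L-a=6):
  R_A = 6M₀ab/L³ = 6·(-5)·2·6/8³ = -45/64 kN
  M_A = M₀b(2a-b)/L² = (-5)·6·(2·2-6)/8² = 15/16 kN·m
  R_B = -6M₀ab/L³ = -6·(-5)·2·6/8³ = 45/64 kN
  M_B = M₀a(2b-a)/L² = (-5)·2·(2·6-2)/8² = -25/16 kN·m
Load 2 — point force P=-16 kN at a=8/3 m (b=L-a=16/3):
  R_A = Pb²(3a+b)/L³ = (-16)·(16/3)²·(3·(8/3)+(16/3))/8³ = -320/27 kN
  M_A = Pab²/L² = (-16)·(8/3)·(16/3)²/8² = -512/27 kN·m
  R_B = Pa²(a+3b)/L³ = (-16)·(8/3)²·((8/3)+3·(16/3))/8³ = -112/27 kN
  M_B = -Pa²b/L² = -(-16)·(8/3)²·(16/3)/8² = 256/27 kN·m
Superposition: R_A = -21695/1728 kN, M_A = -7787/432 kN·m, R_B = -5953/1728 kN, M_B = 3421/432 kN·m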